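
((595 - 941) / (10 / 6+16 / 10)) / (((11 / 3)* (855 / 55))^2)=-1730 / 53067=-0.03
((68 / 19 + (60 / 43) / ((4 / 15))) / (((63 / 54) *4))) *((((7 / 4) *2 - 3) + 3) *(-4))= -21597 / 817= -26.43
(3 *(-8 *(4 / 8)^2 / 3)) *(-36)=72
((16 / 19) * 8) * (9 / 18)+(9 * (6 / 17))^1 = 2114 / 323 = 6.54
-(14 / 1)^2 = -196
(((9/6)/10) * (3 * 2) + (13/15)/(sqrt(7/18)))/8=9/80 + 13 * sqrt(14)/280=0.29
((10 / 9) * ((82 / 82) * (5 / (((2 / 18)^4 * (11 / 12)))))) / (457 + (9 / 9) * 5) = 72900 / 847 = 86.07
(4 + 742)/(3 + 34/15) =11190/79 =141.65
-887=-887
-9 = -9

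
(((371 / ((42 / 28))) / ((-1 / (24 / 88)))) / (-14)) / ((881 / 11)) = 53 / 881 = 0.06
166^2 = 27556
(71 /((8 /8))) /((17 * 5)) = 71 /85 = 0.84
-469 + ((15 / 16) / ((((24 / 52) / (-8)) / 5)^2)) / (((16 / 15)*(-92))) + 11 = -779801 / 1472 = -529.76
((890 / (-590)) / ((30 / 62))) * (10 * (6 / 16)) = -2759 / 236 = -11.69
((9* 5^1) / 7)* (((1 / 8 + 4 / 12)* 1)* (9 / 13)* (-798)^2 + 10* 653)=244053585 / 182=1340953.76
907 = 907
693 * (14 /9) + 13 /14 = 15105 /14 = 1078.93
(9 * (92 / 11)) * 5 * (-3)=-12420 / 11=-1129.09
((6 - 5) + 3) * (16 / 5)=64 / 5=12.80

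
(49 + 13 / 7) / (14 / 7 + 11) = 356 / 91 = 3.91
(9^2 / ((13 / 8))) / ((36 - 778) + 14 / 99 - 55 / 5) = -64152 / 968929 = -0.07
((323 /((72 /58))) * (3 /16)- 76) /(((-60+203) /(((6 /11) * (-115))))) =54625 /4576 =11.94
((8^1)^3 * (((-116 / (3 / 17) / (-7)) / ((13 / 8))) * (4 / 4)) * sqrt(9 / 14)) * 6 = 24231936 * sqrt(14) / 637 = 142335.33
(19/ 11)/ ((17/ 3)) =57/ 187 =0.30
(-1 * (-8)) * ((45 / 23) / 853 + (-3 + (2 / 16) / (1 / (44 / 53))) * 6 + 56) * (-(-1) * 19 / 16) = 381543541 / 1039807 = 366.94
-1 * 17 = -17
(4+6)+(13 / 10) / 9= 913 / 90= 10.14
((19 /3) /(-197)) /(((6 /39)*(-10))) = 247 /11820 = 0.02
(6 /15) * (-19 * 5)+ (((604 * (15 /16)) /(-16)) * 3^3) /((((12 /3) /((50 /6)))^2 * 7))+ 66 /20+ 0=-22478023 /35840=-627.18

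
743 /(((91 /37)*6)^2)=1017167 /298116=3.41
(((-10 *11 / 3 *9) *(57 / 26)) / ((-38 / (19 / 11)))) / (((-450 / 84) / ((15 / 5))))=-1197 / 65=-18.42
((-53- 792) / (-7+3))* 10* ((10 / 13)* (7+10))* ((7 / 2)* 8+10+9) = 1298375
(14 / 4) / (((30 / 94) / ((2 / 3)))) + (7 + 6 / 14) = 4643 / 315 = 14.74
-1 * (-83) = 83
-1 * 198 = -198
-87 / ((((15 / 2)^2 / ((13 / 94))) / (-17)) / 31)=397358 / 3525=112.73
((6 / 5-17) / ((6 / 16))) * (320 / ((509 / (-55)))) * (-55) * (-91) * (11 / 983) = 81595.08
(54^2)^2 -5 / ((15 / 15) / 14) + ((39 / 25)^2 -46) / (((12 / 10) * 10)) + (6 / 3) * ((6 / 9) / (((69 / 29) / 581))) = 4400461866199 / 517500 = 8503307.95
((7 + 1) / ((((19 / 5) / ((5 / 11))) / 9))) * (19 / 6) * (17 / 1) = 5100 / 11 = 463.64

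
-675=-675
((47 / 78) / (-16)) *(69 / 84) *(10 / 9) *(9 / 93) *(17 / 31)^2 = -1562045 / 1561525056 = -0.00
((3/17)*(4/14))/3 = 2/119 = 0.02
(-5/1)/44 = -0.11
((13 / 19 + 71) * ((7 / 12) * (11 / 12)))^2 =305515441 / 207936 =1469.28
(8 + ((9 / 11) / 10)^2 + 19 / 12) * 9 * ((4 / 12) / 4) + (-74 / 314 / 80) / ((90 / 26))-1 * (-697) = 48159104933 / 68389200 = 704.19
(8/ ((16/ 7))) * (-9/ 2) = -63/ 4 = -15.75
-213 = -213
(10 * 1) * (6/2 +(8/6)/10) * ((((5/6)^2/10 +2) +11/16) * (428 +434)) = 8042029/108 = 74463.23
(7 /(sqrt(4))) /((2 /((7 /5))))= 49 /20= 2.45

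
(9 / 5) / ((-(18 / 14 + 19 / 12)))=-756 / 1205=-0.63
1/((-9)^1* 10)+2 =179/90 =1.99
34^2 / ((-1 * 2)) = -578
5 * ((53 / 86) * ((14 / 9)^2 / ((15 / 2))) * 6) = 20776 / 3483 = 5.96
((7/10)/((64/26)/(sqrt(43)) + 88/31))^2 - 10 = -47461956724875871/4776811345670400 - 1516953817379 *sqrt(43)/597101418208800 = -9.95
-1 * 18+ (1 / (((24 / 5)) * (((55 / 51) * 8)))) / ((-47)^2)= -27992431 / 1555136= -18.00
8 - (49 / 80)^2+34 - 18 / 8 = 251999 / 6400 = 39.37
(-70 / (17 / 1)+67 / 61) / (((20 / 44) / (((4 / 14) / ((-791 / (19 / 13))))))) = 1308758 / 373221485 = 0.00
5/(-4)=-5/4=-1.25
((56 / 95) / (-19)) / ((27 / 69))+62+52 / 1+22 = 2208032 / 16245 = 135.92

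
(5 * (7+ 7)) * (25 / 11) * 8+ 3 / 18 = 84011 / 66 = 1272.89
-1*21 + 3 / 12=-83 / 4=-20.75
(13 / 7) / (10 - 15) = -13 / 35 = -0.37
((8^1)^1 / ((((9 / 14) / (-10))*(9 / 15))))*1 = -5600 / 27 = -207.41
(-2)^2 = 4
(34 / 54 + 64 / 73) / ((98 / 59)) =175171 / 193158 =0.91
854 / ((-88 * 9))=-427 / 396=-1.08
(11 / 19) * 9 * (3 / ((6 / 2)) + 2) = 297 / 19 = 15.63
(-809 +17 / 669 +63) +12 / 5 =-2487257 / 3345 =-743.57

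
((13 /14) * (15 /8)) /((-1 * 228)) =-65 /8512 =-0.01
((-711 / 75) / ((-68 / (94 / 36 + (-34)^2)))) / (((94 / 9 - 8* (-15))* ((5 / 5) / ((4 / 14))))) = 988527 / 2794120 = 0.35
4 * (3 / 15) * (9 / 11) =36 / 55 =0.65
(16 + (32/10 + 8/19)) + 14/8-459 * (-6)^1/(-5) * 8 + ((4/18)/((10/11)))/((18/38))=-134955307/30780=-4384.51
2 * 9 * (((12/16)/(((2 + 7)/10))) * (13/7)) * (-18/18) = -195/7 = -27.86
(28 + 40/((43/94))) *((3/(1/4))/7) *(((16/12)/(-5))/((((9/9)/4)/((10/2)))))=-317696/301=-1055.47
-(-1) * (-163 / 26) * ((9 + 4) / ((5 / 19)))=-3097 / 10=-309.70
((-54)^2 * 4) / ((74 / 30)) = 174960 / 37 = 4728.65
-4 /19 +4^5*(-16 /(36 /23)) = -1789988 /171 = -10467.77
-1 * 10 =-10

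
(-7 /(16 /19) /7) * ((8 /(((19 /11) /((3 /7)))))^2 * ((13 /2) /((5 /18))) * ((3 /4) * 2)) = -764478 /4655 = -164.23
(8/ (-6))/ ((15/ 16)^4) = -262144/ 151875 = -1.73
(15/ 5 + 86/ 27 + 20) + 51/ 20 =15517/ 540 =28.74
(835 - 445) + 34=424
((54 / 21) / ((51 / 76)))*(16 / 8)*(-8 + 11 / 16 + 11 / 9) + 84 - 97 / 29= 351796 / 10353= 33.98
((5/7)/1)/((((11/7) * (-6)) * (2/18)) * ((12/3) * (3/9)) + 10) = 45/542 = 0.08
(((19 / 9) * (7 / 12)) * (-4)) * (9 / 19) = -7 / 3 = -2.33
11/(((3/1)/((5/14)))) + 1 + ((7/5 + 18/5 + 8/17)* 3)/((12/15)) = 32593/1428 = 22.82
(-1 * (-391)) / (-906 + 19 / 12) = -4692 / 10853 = -0.43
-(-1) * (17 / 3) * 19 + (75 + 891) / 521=171181 / 1563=109.52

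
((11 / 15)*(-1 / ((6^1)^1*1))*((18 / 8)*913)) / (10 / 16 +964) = -10043 / 38585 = -0.26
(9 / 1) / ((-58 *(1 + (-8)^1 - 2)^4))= -1 / 42282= -0.00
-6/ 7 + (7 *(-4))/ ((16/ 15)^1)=-27.11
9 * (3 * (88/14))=1188/7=169.71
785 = 785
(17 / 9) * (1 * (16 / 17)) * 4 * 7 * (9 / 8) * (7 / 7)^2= 56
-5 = -5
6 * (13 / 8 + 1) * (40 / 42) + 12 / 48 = 61 / 4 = 15.25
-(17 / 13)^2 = -289 / 169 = -1.71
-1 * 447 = -447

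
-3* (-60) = 180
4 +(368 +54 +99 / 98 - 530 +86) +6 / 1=-1077 / 98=-10.99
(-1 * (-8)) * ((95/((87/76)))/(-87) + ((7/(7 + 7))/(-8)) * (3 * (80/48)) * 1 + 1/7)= -952451/105966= -8.99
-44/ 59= -0.75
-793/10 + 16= -633/10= -63.30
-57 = -57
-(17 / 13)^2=-289 / 169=-1.71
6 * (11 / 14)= 33 / 7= 4.71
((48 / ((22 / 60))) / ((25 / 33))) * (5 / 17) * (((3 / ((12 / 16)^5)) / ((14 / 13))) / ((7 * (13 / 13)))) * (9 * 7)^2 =5750784 / 17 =338281.41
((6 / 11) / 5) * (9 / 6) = 9 / 55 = 0.16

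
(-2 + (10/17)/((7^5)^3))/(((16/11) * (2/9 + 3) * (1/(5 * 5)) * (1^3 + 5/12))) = -299630475796259025/39789313014832283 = -7.53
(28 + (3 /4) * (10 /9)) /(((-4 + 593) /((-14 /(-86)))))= 1211 /151962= 0.01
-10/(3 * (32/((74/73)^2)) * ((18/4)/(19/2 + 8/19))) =-2580565/10935108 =-0.24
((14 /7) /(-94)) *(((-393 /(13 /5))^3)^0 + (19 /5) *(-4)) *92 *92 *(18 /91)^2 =194705856 /1946035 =100.05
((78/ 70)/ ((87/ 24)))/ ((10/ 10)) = 312/ 1015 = 0.31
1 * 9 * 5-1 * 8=37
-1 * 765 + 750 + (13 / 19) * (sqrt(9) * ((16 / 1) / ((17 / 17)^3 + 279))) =-9897 / 665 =-14.88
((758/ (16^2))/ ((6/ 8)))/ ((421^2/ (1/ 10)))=379/ 170151360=0.00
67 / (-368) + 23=8397 / 368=22.82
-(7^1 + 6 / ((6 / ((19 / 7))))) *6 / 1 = -408 / 7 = -58.29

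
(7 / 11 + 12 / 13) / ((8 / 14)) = 1561 / 572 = 2.73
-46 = -46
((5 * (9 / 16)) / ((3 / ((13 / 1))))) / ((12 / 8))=8.12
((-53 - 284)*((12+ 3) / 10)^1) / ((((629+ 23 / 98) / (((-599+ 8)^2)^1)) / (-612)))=3529818417636 / 20555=171725537.22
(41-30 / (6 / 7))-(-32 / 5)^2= -874 / 25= -34.96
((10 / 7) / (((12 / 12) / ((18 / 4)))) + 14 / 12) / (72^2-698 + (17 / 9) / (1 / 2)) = 957 / 565712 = 0.00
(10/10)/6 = 1/6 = 0.17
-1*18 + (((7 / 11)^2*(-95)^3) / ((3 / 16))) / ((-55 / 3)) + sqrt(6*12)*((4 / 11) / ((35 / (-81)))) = 100978.92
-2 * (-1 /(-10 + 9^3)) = 2 /719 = 0.00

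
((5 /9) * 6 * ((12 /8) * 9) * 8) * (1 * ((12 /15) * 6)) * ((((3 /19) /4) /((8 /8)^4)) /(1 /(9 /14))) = 5832 /133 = 43.85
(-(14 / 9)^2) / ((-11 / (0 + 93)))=20.46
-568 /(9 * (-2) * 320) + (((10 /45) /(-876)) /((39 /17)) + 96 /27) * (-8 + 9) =22470691 /6149520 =3.65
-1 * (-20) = 20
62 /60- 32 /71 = 1241 /2130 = 0.58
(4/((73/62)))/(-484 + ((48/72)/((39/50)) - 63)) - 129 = -601765899/4664627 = -129.01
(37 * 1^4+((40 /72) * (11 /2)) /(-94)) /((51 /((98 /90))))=3064901 /3883140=0.79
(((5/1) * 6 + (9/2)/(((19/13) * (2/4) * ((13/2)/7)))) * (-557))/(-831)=129224/5263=24.55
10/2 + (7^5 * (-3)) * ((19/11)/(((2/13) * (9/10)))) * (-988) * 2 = 41015130685/33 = 1242882748.03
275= 275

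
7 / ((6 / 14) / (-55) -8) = -2695 / 3083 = -0.87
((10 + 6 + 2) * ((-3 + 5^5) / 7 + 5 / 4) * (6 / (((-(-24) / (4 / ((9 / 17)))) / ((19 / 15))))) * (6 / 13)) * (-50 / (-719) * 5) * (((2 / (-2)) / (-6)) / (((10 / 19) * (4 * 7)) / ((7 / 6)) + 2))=274477325 / 7795398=35.21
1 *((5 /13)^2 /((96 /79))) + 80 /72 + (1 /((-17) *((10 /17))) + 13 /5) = 181685 /48672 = 3.73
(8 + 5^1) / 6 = 13 / 6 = 2.17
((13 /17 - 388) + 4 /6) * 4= -78860 /51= -1546.27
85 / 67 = 1.27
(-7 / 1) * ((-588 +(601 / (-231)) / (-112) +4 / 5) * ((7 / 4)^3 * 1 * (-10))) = -3721902163 / 16896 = -220283.04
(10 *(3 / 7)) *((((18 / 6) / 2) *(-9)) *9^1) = -3645 / 7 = -520.71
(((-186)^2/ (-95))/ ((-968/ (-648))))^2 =7852750780176/ 132135025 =59429.74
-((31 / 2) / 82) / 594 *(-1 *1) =31 / 97416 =0.00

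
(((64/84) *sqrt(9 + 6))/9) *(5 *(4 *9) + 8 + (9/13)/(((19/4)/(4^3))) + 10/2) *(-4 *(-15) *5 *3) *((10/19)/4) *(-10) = -1999000000 *sqrt(15)/98553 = -78557.67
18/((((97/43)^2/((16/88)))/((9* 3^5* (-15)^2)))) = 316471.47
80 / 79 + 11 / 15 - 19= -20446 / 1185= -17.25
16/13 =1.23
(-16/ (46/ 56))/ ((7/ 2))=-128/ 23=-5.57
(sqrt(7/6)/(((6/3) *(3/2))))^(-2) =54/7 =7.71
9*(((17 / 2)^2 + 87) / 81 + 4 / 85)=55441 / 3060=18.12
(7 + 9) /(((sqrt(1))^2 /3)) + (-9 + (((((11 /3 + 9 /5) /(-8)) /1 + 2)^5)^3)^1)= 47471633906009592909032289199 /470184984576000000000000000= 100.96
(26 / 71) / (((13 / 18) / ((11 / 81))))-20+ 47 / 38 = -453935 / 24282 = -18.69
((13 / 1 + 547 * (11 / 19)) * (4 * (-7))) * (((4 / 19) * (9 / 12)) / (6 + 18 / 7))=-306936 / 1805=-170.05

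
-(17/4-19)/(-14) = -59/56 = -1.05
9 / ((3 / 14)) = 42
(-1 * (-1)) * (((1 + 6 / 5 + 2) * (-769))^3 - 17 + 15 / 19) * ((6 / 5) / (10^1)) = -240055554604593 / 59375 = -4043040919.66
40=40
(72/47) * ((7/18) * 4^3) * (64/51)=47.85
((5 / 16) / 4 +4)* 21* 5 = 27405 / 64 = 428.20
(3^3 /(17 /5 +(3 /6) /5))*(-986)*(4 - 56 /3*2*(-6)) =-12139632 /7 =-1734233.14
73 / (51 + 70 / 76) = 2774 / 1973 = 1.41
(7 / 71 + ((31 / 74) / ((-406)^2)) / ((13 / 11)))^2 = 1232166234590127225 / 126756715070529054784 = 0.01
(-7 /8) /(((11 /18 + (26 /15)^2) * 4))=-1575 /26032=-0.06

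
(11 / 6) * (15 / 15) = 11 / 6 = 1.83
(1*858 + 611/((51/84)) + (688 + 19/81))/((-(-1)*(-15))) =-3514913/20655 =-170.17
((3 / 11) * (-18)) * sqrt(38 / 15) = -18 * sqrt(570) / 55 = -7.81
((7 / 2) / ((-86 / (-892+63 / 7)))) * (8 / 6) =6181 / 129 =47.91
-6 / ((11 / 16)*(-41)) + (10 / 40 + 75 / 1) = 136135 / 1804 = 75.46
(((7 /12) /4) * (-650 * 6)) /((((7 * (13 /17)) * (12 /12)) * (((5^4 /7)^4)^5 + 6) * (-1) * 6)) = 33911713176485100425 /1985233470127266419691380860967910848569439152508965503144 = 0.00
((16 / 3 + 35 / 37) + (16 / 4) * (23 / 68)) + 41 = 91769 / 1887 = 48.63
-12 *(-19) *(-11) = -2508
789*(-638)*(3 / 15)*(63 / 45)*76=-10711968.96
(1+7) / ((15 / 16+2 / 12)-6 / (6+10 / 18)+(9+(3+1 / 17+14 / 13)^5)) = 11943857257328256 / 1820161737442244891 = 0.01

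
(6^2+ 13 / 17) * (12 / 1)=7500 / 17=441.18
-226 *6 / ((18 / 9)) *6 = -4068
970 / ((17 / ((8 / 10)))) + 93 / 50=40381 / 850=47.51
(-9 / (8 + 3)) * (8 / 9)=-8 / 11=-0.73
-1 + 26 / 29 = -3 / 29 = -0.10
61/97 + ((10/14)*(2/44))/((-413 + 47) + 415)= 460791/731962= 0.63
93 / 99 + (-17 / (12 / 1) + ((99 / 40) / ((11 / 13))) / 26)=-321 / 880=-0.36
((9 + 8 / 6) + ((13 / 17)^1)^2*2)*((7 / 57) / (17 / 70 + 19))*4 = 19547080 / 66567393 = 0.29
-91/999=-0.09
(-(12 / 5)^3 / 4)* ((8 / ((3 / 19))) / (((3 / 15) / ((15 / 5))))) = -65664 / 25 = -2626.56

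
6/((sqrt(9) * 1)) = 2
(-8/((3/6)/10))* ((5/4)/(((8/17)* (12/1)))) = -425/12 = -35.42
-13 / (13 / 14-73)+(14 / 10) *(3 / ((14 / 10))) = 3209 / 1009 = 3.18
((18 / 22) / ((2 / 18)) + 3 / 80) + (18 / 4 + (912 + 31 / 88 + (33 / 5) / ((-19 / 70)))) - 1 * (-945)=30847357 / 16720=1844.94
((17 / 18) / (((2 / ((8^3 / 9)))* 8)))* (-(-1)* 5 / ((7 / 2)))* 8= 21760 / 567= 38.38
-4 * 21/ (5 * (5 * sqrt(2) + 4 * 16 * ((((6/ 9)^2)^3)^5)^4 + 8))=-1085026662047514146531536199709969578959671642169244565007805569698883632013544674065351925603903561077495621078924624/ 113023610629949390269147778460329548557148098561690316268139111627820699604436881078117892817355679405972435468852835 + 135628332755939268315639443133561200417499668185138277910817008014652615479125351023184188743960395959452752573257642 * sqrt(2)/ 22604722125989878053829555692065909711429619712338063253627822325564139920887376215623578563471135881194487093770567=-1.11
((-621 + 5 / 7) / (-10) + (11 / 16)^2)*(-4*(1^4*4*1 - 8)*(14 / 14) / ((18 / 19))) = 10640209 / 10080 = 1055.58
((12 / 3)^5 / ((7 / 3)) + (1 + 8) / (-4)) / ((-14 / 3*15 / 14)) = -2445 / 28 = -87.32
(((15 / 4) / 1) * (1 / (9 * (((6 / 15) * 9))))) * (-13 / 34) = -325 / 7344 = -0.04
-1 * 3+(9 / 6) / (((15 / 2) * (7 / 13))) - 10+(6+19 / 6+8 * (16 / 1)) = 26153 / 210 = 124.54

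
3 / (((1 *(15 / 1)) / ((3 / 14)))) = 3 / 70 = 0.04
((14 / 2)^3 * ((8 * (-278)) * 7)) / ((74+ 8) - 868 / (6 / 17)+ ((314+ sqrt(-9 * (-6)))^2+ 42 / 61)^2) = -0.00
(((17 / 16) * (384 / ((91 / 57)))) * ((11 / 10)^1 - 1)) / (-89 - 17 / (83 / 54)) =-965124 / 3778775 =-0.26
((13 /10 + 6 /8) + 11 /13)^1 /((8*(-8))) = -753 /16640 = -0.05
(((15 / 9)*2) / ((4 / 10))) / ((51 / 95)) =2375 / 153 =15.52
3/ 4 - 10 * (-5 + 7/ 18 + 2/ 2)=1327/ 36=36.86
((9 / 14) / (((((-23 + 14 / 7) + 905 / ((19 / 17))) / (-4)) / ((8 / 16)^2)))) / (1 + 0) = -171 / 209804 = -0.00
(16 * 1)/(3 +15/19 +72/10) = 380/261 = 1.46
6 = 6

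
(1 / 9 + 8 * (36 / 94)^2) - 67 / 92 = 1017377 / 1829052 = 0.56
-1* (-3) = 3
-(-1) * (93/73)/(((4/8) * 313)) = 186/22849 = 0.01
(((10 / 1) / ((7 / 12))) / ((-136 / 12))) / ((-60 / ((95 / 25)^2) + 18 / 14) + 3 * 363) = -0.00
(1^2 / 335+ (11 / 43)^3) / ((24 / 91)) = 5976334 / 79904535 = 0.07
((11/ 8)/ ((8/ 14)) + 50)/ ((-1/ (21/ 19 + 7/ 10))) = -94.61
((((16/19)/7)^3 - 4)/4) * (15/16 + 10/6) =-97983875/37642192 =-2.60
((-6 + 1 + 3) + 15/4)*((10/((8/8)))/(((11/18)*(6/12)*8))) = 315/44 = 7.16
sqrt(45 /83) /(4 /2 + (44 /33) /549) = 4941 * sqrt(415) /273734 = 0.37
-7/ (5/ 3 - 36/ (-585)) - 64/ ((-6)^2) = -17677/ 3033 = -5.83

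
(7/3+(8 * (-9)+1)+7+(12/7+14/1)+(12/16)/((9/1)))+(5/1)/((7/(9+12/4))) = -3133/84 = -37.30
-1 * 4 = -4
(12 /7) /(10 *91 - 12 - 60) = 6 /2933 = 0.00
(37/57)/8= 37/456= 0.08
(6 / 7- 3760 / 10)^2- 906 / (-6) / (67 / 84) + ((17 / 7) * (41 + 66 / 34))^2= 498349508 / 3283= 151796.99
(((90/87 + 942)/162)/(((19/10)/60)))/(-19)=-911600/94221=-9.68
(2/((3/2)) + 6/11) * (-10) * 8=-4960/33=-150.30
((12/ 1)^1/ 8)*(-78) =-117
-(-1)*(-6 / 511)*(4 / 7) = -24 / 3577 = -0.01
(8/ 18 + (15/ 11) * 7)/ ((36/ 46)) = 22747/ 1782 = 12.76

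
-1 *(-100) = 100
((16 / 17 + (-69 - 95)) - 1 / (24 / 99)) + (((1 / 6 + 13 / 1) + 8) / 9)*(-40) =-959339 / 3672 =-261.26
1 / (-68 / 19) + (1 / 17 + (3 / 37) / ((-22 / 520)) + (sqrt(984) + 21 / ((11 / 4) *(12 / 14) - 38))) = -37650099 / 13810324 + 2 *sqrt(246) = 28.64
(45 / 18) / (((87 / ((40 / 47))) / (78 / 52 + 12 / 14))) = 550 / 9541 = 0.06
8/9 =0.89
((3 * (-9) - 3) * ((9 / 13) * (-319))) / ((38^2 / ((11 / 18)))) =52635 / 18772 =2.80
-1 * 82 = -82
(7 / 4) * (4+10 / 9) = 161 / 18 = 8.94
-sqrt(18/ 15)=-sqrt(30)/ 5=-1.10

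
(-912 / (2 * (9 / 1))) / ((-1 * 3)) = 16.89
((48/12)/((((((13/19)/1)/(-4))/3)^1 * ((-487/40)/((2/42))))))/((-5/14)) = -4864/6331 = -0.77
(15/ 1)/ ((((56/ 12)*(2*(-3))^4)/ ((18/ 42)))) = 5/ 4704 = 0.00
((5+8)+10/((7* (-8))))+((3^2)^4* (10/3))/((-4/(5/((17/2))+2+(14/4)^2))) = -77221699/952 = -81115.23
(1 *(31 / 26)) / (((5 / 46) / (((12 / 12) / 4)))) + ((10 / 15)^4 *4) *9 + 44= 126017 / 2340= 53.85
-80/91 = -0.88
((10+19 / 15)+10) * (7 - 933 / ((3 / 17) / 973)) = -547004612 / 5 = -109400922.40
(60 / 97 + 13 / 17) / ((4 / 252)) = 143703 / 1649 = 87.15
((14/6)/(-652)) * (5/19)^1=-35/37164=-0.00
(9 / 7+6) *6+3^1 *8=474 / 7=67.71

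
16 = 16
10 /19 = 0.53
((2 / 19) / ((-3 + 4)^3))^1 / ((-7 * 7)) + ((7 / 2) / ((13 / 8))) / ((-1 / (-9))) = 234586 / 12103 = 19.38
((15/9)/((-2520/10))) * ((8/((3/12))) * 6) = -80/63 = -1.27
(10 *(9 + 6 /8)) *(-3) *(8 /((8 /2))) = -585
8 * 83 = 664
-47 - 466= -513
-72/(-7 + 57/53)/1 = 1908/157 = 12.15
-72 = -72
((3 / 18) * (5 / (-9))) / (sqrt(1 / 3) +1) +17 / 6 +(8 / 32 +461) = 5 * sqrt(3) / 108 +8351 / 18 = 464.02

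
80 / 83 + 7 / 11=1461 / 913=1.60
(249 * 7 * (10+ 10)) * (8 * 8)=2231040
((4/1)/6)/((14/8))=8/21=0.38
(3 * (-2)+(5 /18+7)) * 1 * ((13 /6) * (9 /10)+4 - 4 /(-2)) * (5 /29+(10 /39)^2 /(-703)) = 1.75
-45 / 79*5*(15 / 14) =-3375 / 1106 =-3.05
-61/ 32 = -1.91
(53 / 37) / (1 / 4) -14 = -306 / 37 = -8.27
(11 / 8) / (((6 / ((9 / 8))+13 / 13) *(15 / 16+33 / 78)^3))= 37120512 / 430638553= 0.09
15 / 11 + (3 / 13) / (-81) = 5254 / 3861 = 1.36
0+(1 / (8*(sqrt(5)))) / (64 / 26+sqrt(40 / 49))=-1183*sqrt(2) / 173664+637*sqrt(5) / 54270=0.02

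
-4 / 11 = -0.36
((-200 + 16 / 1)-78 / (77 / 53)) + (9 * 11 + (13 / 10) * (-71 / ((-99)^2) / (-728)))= -761199049 / 5488560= -138.69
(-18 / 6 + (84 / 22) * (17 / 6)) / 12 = 43 / 66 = 0.65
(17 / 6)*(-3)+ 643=1269 / 2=634.50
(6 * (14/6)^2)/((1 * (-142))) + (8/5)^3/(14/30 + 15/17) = 642557/228975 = 2.81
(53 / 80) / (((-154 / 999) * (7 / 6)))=-158841 / 43120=-3.68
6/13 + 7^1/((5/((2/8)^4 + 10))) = 240731/16640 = 14.47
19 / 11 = 1.73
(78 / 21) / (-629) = -0.01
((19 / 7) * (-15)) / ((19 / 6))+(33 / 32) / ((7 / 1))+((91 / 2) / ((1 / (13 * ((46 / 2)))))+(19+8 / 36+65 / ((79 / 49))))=2174165239 / 159264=13651.33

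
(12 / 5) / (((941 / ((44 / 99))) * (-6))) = -8 / 42345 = -0.00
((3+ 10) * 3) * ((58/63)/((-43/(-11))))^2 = 5291572/2446227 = 2.16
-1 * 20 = -20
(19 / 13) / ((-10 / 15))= -57 / 26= -2.19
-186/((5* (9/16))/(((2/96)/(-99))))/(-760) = -31/1692900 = -0.00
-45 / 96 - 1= -1.47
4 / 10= 2 / 5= 0.40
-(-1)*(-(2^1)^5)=-32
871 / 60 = 14.52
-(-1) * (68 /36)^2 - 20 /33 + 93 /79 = 291344 /70389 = 4.14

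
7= 7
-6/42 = -1/7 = -0.14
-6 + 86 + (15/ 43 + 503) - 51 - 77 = 19580/ 43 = 455.35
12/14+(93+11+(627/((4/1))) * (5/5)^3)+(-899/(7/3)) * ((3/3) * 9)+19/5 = -448303/140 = -3202.16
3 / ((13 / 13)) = 3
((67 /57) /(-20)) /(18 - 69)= 67 /58140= 0.00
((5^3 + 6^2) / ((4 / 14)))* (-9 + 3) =-3381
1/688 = 0.00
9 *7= 63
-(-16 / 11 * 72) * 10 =11520 / 11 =1047.27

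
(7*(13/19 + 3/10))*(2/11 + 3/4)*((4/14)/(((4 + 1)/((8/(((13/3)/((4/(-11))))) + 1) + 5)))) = 265557/135850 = 1.95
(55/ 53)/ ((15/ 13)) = 143/ 159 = 0.90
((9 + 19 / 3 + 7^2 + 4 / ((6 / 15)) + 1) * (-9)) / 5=-678 / 5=-135.60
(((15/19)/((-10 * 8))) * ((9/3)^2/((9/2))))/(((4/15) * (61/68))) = -765/9272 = -0.08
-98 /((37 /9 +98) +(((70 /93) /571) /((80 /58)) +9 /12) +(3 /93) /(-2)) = -31224564 /32768567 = -0.95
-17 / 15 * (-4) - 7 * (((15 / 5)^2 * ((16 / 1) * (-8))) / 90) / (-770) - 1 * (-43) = 47.42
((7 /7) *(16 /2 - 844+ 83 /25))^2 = 433347489 /625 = 693355.98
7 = 7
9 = 9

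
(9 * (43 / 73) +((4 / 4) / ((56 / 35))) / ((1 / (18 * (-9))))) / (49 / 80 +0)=-560340 / 3577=-156.65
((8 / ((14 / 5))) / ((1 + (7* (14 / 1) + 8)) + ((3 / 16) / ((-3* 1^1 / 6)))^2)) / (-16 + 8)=-160 / 47999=-0.00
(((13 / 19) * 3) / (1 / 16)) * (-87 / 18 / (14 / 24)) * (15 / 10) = -54288 / 133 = -408.18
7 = 7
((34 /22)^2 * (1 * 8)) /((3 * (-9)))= -2312 /3267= -0.71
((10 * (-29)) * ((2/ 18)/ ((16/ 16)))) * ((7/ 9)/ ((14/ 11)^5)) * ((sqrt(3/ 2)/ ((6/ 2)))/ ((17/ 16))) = -23352395 * sqrt(6)/ 19837062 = -2.88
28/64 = 7/16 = 0.44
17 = 17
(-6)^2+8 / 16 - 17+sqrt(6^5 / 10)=39 / 2+36 * sqrt(15) / 5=47.39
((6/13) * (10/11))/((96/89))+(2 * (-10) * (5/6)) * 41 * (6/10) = -468595/1144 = -409.61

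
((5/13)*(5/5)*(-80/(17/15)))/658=-3000/72709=-0.04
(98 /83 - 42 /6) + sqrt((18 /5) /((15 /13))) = -483 /83 + sqrt(78) /5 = -4.05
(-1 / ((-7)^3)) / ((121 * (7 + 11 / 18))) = 18 / 5685911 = 0.00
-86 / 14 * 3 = -129 / 7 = -18.43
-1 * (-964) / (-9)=-964 / 9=-107.11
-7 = -7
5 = 5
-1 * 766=-766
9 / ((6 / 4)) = 6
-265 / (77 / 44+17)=-212 / 15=-14.13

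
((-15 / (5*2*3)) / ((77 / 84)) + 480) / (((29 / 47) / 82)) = 20325996 / 319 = 63717.86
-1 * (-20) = 20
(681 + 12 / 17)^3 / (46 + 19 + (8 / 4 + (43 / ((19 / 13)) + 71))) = 29572734859911 / 15628253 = 1892261.08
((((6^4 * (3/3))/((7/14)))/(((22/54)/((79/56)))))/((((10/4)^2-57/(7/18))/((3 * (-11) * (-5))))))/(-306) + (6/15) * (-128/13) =132637592/4341545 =30.55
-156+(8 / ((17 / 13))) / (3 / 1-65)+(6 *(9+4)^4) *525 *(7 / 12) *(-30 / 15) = -55314884989 / 527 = -104961831.10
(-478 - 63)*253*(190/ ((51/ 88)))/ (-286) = 104023480/ 663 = 156898.16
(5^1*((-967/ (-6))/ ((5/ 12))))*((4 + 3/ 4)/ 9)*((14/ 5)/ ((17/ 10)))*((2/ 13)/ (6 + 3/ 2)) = 1028888/ 29835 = 34.49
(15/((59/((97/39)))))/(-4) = -485/3068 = -0.16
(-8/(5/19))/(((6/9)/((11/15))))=-836/25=-33.44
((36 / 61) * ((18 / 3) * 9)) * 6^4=2519424 / 61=41302.03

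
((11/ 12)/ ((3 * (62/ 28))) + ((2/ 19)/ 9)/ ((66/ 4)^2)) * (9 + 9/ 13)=11155921/ 8338473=1.34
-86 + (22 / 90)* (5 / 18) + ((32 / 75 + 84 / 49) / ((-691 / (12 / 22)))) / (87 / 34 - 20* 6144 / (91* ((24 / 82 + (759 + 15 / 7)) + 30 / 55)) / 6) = -22282731715063093279 / 259304013606433950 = -85.93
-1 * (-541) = 541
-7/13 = -0.54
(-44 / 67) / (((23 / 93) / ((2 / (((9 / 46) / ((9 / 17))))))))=-16368 / 1139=-14.37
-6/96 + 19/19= 0.94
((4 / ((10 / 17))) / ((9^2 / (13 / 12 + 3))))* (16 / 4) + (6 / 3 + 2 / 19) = 80254 / 23085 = 3.48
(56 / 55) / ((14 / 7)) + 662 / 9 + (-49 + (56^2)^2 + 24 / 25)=24340442011 / 2475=9834522.02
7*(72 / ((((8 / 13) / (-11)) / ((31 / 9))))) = -31031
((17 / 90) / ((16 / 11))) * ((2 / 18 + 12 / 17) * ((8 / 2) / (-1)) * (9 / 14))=-275 / 1008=-0.27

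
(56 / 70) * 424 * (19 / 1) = 32224 / 5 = 6444.80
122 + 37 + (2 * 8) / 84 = 3343 / 21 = 159.19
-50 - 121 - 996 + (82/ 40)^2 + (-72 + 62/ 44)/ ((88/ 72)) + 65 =-1155.55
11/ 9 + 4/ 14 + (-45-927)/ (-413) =14353/ 3717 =3.86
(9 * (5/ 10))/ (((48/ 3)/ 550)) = 2475/ 16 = 154.69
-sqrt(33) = -5.74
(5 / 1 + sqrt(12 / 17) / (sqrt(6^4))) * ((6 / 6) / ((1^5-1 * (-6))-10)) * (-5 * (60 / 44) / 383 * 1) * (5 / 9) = 125 * sqrt(51) / 11602602 + 625 / 37917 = 0.02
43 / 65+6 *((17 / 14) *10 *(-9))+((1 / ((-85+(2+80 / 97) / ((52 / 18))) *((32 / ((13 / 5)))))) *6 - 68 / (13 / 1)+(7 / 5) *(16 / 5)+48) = -334872787163 / 550950400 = -607.81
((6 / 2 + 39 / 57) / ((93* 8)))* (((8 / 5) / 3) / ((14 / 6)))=2 / 1767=0.00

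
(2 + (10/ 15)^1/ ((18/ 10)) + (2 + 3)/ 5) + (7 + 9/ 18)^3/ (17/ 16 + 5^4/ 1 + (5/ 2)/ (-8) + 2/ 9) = 984299/ 243378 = 4.04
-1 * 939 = -939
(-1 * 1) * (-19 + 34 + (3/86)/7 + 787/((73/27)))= -13451307/43946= -306.09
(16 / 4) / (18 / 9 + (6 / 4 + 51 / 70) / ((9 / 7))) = 15 / 14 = 1.07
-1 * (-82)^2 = -6724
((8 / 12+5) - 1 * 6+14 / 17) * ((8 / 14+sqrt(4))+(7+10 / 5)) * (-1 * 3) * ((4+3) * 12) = -1429.41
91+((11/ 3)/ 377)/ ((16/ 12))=137239/ 1508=91.01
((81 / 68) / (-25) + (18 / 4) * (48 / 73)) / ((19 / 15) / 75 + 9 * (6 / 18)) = 16257915 / 16847816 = 0.96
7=7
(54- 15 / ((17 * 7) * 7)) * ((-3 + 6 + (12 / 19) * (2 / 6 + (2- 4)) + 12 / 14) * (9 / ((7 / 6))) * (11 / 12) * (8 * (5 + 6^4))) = 8641223312436 / 775523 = 11142446.21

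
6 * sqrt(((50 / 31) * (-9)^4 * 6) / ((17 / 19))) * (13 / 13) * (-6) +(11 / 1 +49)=60- 29160 * sqrt(30039) / 527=-9530.02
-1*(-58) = 58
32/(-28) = -8/7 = -1.14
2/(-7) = -2/7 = -0.29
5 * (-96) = -480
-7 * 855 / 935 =-1197 / 187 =-6.40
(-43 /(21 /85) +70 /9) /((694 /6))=-10475 /7287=-1.44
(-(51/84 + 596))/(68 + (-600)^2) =-16705/10081904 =-0.00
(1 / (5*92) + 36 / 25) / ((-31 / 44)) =-1177 / 575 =-2.05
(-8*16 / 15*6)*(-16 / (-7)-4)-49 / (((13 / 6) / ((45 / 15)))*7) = 35526 / 455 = 78.08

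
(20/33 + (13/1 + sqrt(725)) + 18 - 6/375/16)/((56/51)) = 255 * sqrt(29)/56 + 17730439/616000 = 53.30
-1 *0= 0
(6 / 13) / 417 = 2 / 1807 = 0.00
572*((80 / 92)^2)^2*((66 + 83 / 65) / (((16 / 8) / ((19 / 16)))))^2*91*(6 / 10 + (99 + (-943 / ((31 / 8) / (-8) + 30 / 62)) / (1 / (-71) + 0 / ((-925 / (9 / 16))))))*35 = -220782666567812237.85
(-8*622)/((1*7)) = -4976/7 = -710.86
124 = 124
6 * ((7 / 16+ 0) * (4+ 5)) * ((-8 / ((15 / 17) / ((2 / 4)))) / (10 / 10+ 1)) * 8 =-428.40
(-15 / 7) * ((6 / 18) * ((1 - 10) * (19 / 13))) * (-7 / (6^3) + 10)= 204535 / 2184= 93.65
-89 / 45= -1.98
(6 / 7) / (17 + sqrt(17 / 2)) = 4 / 77 - 2 *sqrt(34) / 1309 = 0.04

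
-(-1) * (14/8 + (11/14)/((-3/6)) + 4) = 4.18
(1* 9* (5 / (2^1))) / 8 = 45 / 16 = 2.81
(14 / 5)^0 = 1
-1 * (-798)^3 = 508169592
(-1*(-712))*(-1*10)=-7120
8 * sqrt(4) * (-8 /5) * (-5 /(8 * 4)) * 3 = 12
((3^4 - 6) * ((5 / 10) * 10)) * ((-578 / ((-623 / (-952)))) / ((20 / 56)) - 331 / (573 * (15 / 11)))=-47302604425 / 50997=-927556.61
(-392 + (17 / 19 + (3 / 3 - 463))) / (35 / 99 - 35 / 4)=6418764 / 63175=101.60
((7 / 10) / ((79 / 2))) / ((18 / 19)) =133 / 7110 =0.02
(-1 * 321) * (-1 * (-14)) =-4494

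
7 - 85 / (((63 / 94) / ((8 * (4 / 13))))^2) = -764390113 / 670761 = -1139.59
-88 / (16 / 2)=-11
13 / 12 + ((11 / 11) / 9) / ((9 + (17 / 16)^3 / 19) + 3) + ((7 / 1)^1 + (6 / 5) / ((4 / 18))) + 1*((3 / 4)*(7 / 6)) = 4855775329 / 337968360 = 14.37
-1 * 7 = -7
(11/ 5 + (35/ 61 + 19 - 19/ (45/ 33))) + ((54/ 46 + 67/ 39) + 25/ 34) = 35556763/ 3100630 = 11.47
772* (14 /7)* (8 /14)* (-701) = -4329376 /7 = -618482.29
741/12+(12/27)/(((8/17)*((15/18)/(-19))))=2413/60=40.22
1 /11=0.09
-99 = -99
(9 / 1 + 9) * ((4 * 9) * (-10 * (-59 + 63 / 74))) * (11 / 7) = 153358920 / 259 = 592119.38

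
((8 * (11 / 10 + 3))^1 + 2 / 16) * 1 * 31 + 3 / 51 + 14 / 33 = 22914787 / 22440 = 1021.16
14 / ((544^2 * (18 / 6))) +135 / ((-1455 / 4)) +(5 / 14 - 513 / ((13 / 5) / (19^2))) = -279095920997795 / 3918340608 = -71228.09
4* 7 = 28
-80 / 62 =-40 / 31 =-1.29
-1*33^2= -1089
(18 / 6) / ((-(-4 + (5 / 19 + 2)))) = 19 / 11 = 1.73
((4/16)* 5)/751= 0.00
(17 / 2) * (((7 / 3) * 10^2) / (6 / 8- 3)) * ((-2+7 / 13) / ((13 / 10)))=4522000 / 4563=991.01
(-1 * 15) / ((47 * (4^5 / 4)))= -15 / 12032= -0.00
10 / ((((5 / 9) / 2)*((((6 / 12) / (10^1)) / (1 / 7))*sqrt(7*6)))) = 120*sqrt(42) / 49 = 15.87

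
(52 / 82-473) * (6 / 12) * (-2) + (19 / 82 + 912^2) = 68241761 / 82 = 832216.60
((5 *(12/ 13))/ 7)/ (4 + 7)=60/ 1001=0.06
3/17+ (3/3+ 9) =173/17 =10.18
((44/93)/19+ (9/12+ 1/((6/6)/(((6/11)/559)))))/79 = 33720481/3433429428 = 0.01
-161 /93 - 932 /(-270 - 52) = 17417 /14973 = 1.16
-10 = -10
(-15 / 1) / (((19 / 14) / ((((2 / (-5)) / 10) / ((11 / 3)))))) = 126 / 1045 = 0.12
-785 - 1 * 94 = -879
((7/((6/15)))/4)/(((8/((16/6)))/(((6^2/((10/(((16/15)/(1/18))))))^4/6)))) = 5547795.83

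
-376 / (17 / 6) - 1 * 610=-12626 / 17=-742.71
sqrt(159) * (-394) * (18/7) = -7092 * sqrt(159)/7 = -12775.25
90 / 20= 9 / 2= 4.50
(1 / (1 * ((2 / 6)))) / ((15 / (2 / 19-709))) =-13469 / 95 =-141.78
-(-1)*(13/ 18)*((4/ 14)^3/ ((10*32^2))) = 13/ 7902720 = 0.00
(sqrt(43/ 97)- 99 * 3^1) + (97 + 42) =-158 + sqrt(4171)/ 97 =-157.33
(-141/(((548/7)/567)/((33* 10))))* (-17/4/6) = 523253115/2192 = 238710.36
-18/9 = -2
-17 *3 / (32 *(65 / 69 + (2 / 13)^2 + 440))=-594711 / 164547232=-0.00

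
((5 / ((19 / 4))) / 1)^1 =20 / 19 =1.05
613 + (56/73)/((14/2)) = 44757/73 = 613.11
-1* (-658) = 658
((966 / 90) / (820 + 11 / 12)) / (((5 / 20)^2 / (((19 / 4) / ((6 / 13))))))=318136 / 147765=2.15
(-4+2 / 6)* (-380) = 4180 / 3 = 1393.33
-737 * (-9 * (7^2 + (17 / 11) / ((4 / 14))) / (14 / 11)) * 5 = 5671215 / 4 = 1417803.75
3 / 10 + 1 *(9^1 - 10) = -7 / 10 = -0.70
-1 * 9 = -9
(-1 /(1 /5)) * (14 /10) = -7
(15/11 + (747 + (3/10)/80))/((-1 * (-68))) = 6585633/598400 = 11.01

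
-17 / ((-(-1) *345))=-17 / 345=-0.05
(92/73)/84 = 0.02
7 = 7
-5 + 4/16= -4.75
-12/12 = -1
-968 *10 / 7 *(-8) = 11062.86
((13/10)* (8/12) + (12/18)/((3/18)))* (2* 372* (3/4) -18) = 2628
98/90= 49/45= 1.09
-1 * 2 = -2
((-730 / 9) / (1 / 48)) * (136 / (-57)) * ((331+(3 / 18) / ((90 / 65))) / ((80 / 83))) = 14733961132 / 4617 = 3191241.31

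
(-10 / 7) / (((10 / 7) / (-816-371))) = 1187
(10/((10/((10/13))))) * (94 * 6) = 5640/13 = 433.85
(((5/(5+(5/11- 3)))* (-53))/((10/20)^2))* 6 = -23320/9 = -2591.11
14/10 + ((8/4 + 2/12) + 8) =347/30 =11.57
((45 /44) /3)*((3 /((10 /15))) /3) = 45 /88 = 0.51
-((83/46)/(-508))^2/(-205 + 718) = -6889/280130536512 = -0.00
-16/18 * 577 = -4616/9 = -512.89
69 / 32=2.16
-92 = -92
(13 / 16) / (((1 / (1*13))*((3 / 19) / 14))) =936.54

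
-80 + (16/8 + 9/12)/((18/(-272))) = -1094/9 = -121.56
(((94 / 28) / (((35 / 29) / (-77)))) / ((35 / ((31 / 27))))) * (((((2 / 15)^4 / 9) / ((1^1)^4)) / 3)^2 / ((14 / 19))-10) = 30393161649999276997 / 432569100673828125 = 70.26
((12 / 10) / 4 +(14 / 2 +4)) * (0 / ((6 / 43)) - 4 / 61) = -226 / 305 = -0.74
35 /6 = 5.83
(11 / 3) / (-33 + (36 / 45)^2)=-275 / 2427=-0.11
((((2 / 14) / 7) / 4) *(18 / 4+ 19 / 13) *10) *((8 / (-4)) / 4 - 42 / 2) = -33325 / 5096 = -6.54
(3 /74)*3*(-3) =-0.36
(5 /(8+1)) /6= 5 /54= 0.09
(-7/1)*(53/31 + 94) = -20769/31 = -669.97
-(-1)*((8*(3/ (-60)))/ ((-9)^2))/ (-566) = 1/ 114615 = 0.00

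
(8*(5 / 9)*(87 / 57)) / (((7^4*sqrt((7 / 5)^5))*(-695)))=-0.00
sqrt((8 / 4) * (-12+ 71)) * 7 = 7 * sqrt(118) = 76.04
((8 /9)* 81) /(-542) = -36 /271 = -0.13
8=8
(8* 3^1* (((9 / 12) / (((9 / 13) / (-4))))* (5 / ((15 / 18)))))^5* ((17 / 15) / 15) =-178701978304512 / 25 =-7148079132180.48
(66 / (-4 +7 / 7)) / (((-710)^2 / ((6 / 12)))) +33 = 16635289 / 504100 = 33.00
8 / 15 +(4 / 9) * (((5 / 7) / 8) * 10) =293 / 315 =0.93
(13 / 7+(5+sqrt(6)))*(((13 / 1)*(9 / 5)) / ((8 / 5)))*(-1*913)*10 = -6409260 / 7 - 534105*sqrt(6) / 4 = -1242679.75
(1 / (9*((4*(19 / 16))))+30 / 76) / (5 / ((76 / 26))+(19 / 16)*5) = 1144 / 20925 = 0.05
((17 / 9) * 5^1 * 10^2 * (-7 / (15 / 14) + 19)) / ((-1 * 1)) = -317900 / 27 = -11774.07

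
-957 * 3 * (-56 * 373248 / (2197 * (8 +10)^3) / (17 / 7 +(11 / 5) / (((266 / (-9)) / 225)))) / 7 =-391007232 / 8368373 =-46.72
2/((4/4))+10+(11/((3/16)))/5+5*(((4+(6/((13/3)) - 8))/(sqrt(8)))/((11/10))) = 19.53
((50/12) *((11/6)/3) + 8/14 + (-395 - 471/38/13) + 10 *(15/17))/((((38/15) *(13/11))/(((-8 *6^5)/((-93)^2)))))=207627515040/225062201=922.53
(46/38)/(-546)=-23/10374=-0.00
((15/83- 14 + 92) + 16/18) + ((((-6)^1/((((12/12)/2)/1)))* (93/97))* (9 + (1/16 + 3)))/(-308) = 7098727469/89269488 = 79.52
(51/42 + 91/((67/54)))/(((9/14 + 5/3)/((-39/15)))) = -545493/6499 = -83.93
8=8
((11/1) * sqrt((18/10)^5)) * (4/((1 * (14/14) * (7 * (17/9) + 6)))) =96228 * sqrt(5)/21625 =9.95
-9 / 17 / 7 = -9 / 119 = -0.08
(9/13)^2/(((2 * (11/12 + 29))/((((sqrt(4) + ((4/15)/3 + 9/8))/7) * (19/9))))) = 5073/653380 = 0.01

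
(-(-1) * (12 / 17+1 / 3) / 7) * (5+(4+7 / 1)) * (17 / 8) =106 / 21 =5.05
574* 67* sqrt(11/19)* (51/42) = 46699* sqrt(209)/19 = 35532.61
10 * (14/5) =28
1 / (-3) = -1 / 3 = -0.33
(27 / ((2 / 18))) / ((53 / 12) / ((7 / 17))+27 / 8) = 40824 / 2369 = 17.23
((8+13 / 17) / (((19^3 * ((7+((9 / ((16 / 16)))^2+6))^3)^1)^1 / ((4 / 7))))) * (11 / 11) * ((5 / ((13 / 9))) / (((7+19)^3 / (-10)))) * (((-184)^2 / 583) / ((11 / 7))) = -0.00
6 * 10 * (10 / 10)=60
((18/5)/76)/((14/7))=9/380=0.02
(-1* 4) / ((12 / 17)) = -17 / 3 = -5.67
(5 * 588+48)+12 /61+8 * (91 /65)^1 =914816 /305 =2999.40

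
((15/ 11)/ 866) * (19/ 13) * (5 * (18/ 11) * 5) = 64125/ 681109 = 0.09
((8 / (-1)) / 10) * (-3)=12 / 5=2.40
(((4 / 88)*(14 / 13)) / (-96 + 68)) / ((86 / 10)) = -0.00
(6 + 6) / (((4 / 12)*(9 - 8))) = 36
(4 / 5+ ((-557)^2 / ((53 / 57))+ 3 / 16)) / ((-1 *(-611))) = 1414739627 / 2590640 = 546.10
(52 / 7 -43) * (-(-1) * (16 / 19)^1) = -3984 / 133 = -29.95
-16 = -16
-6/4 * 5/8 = -15/16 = -0.94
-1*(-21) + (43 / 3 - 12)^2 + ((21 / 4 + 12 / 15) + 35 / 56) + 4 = 13363 / 360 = 37.12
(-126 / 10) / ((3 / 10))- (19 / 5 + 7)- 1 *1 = -269 / 5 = -53.80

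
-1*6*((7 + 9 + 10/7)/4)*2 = -366/7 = -52.29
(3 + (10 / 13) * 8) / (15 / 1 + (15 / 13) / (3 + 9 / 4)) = 0.60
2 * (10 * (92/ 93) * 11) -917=-65041/ 93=-699.37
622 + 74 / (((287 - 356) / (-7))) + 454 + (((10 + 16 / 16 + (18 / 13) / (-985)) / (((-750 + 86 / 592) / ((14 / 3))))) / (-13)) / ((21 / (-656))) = 8285677308109078 / 7648250905035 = 1083.34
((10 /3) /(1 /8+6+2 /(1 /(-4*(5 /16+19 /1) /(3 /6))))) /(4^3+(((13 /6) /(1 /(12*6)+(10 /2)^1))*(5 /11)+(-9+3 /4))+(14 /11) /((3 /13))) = -1270720 /7096402441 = -0.00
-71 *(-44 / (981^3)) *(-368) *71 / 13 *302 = -2.01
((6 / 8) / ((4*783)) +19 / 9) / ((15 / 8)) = 2939 / 2610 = 1.13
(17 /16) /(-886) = -17 /14176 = -0.00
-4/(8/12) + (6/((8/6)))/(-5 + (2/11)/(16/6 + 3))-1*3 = -18405/1858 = -9.91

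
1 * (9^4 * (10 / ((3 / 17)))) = 371790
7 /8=0.88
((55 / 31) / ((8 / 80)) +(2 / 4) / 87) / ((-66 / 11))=-95731 / 32364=-2.96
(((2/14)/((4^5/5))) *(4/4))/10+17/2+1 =9.50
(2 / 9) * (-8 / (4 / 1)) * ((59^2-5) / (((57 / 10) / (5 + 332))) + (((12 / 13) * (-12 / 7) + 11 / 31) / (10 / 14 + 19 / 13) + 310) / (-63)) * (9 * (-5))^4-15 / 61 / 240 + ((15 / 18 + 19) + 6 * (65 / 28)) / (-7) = -348150563654581776749 / 929555088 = -374534622153.11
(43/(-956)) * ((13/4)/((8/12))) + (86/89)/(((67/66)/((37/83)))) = 776175843/3785216992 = 0.21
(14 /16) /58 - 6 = -2777 /464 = -5.98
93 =93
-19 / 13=-1.46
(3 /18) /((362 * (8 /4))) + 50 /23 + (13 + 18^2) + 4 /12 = 11306957 /33304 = 339.51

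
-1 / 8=-0.12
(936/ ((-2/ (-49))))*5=114660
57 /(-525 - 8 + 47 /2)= -114 /1019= -0.11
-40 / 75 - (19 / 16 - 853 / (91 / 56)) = 1632391 / 3120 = 523.20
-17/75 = -0.23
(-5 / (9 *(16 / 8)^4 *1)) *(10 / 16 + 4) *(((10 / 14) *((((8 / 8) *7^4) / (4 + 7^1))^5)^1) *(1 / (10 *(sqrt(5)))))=-421759121858806291 *sqrt(5) / 371061504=-2541578839.20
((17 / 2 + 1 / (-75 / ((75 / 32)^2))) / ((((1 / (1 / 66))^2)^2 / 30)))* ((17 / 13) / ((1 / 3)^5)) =6601185 / 1559207936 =0.00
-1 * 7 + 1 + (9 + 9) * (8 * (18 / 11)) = 2526 / 11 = 229.64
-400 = -400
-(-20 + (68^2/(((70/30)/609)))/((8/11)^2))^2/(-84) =83299007595241/1344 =61978428270.27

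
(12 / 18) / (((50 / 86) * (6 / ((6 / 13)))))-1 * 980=-955414 / 975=-979.91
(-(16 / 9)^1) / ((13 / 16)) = -2.19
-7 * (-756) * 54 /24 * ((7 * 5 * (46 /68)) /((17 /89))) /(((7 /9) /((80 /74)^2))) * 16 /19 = 14039210304000 /7517179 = 1867616.87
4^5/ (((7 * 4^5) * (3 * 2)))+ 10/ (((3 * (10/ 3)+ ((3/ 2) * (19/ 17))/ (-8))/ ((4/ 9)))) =160309/ 335538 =0.48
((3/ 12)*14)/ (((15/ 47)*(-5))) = -329/ 150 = -2.19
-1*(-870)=870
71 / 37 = 1.92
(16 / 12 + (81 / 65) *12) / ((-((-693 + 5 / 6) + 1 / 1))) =6352 / 269555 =0.02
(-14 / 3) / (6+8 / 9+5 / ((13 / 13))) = -42 / 107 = -0.39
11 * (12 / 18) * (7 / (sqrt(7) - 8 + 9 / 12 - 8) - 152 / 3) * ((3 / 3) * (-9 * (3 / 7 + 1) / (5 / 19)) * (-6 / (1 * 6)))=-154295504 / 8421 - 13376 * sqrt(7) / 1203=-18352.12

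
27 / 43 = 0.63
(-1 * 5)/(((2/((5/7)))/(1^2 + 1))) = -3.57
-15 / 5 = -3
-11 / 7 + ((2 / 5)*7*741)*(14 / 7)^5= 2323721 / 35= 66392.03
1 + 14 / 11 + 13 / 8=343 / 88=3.90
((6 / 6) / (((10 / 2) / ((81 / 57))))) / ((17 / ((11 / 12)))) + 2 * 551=7119019 / 6460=1102.02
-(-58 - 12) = 70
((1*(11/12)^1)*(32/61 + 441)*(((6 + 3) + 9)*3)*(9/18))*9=23997303/244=98349.60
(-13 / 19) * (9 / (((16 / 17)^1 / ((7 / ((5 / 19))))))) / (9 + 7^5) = -13923 / 1345280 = -0.01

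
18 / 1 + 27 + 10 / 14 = 320 / 7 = 45.71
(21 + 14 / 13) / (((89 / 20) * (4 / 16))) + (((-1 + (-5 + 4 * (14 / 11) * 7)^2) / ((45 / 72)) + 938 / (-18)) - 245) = 7703929502 / 6299865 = 1222.87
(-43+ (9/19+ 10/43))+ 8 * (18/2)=24270/817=29.71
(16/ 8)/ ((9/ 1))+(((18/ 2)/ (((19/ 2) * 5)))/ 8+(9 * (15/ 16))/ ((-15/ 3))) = -19721/ 13680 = -1.44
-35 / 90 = -7 / 18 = -0.39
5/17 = 0.29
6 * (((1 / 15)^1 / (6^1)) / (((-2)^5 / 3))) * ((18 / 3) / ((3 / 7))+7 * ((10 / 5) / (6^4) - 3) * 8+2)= 2461 / 2592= 0.95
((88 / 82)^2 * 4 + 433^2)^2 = 99336385631623009 / 2825761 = 35153852584.00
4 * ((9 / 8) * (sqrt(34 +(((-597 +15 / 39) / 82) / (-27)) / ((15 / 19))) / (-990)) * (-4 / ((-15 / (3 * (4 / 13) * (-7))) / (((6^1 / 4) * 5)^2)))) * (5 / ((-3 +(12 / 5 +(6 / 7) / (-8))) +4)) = 1960 * sqrt(4938972545) / 35136959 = 3.92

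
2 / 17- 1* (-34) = 580 / 17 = 34.12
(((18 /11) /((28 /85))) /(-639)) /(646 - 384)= -85 /2864708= -0.00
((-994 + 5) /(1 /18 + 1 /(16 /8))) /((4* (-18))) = 989 /40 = 24.72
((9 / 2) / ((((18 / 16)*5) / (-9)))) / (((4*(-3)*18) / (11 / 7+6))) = 53 / 210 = 0.25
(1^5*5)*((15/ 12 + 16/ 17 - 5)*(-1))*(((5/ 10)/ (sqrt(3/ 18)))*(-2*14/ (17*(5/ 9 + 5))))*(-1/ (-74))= -12033*sqrt(6)/ 427720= -0.07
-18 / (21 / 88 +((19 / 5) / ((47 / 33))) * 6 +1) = -1.04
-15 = -15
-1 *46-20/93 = -4298/93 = -46.22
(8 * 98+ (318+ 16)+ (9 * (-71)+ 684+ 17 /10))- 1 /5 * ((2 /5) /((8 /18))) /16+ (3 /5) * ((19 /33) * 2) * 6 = 10285741 /8800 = 1168.83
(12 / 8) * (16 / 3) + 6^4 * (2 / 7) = 2648 / 7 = 378.29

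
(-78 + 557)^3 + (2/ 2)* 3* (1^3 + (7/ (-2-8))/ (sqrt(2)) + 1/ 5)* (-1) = 21* sqrt(2)/ 20 + 549511177/ 5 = 109902236.88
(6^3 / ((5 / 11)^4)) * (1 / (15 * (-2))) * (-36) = 18974736 / 3125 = 6071.92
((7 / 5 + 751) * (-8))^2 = 905769216 / 25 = 36230768.64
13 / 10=1.30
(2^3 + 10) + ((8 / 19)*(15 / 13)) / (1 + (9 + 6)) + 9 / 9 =9401 / 494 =19.03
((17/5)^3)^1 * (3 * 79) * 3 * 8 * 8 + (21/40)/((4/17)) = 7153965789/4000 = 1788491.45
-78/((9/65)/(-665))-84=1123598/3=374532.67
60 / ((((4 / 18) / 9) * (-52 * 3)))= -405 / 26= -15.58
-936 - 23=-959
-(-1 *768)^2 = -589824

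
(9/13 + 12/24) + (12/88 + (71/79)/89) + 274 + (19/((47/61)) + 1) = 14223782393/47255351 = 301.00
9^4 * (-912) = -5983632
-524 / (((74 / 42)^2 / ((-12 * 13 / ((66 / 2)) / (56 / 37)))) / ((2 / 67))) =429156 / 27269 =15.74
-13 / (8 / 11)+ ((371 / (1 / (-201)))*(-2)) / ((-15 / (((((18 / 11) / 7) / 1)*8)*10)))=-16364581 / 88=-185961.15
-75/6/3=-25/6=-4.17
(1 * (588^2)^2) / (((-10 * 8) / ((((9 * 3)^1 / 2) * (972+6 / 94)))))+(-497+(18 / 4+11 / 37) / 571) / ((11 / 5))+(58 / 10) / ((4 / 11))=-856714733868494996761 / 43690636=-19608657879654.01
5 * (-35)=-175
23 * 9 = 207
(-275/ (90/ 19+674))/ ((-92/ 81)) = 423225/ 1186432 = 0.36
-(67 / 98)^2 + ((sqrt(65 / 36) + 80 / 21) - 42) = -1113811 / 28812 + sqrt(65) / 6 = -37.31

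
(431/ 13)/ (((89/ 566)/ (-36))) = -7590.37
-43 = -43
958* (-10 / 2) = -4790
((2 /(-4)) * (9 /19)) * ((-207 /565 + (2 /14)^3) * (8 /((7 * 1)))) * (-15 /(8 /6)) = -5705316 /5154947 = -1.11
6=6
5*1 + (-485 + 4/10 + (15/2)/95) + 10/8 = -181743/380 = -478.27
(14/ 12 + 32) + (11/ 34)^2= 115385/ 3468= 33.27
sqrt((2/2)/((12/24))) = sqrt(2) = 1.41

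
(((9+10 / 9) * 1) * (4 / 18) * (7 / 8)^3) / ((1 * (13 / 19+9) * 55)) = 593047 / 209848320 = 0.00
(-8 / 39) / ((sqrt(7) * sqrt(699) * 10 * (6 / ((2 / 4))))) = -sqrt(4893) / 2862405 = -0.00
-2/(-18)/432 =1/3888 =0.00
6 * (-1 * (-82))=492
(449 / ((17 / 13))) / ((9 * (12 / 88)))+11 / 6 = 258511 / 918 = 281.60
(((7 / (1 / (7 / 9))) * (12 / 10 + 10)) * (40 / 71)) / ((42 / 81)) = 4704 / 71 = 66.25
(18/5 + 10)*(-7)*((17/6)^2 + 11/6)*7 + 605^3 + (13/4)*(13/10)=79717880801/360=221438557.78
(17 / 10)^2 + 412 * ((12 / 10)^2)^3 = 77069713 / 62500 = 1233.12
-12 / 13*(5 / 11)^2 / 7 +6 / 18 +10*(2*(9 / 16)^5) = 12403366069 / 8659402752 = 1.43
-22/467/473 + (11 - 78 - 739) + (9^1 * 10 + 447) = -269.00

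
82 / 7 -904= -6246 / 7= -892.29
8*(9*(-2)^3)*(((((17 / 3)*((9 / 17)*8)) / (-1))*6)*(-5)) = -414720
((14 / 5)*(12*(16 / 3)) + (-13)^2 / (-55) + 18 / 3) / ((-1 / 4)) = -40068 / 55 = -728.51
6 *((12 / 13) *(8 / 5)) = 576 / 65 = 8.86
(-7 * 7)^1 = -49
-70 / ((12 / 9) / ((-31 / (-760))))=-651 / 304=-2.14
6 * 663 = 3978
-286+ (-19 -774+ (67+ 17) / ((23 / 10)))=-23977 / 23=-1042.48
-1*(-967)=967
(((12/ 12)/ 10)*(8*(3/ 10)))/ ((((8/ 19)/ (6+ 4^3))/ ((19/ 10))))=7581/ 100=75.81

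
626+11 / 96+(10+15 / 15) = 61163 / 96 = 637.11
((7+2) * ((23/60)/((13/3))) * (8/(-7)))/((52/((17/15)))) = -1173/59150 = -0.02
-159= -159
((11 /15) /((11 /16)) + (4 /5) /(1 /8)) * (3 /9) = 112 /45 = 2.49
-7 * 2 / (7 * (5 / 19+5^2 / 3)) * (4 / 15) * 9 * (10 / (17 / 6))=-8208 / 4165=-1.97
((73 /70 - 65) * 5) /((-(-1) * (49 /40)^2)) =-3581600 /16807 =-213.10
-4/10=-2/5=-0.40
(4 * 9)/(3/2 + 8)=72/19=3.79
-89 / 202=-0.44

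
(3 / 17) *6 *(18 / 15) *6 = 648 / 85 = 7.62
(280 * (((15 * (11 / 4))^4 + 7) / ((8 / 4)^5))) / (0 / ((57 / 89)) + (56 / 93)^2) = 32053298523165 / 458752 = 69870645.85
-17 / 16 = -1.06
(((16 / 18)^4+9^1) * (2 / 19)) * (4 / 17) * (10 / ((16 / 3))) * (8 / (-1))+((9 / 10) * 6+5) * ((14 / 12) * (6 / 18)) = 1655998 / 3532005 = 0.47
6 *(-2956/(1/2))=-35472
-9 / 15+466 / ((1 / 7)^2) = 114167 / 5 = 22833.40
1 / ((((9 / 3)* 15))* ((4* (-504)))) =-1 / 90720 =-0.00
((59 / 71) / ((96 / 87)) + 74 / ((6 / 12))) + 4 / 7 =2374857 / 15904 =149.32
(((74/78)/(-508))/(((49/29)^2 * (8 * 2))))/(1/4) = -31117/190274448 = -0.00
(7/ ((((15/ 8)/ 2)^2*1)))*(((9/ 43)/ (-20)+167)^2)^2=2977480084367918507287/ 480768890625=6193162957.15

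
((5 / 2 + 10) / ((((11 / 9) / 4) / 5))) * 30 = 6136.36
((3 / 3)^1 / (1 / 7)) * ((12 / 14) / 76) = 3 / 38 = 0.08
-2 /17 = -0.12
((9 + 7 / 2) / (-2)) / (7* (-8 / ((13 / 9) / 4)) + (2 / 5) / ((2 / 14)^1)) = 1625 / 39592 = 0.04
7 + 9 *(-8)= -65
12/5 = 2.40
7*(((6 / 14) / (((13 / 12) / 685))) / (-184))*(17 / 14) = -104805 / 8372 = -12.52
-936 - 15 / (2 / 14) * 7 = -1671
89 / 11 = 8.09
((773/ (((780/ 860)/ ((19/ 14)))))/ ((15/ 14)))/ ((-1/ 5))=-631541/ 117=-5397.79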